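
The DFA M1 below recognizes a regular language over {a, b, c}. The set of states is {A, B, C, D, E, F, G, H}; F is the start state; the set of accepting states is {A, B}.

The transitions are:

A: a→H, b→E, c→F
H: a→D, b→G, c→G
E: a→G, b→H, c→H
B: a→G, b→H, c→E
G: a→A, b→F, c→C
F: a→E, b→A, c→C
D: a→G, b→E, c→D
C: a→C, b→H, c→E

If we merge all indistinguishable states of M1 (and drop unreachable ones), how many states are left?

States {B} cannot be reached from the start state, so discard them.
Initial partition by acceptance: {A} | {C,D,E,F,G,H}.
Split {C,D,E,F,G,H} by δ(·,a) → {C,D,E,F,H} and {G}.
On input a, block {C,D,E,F,H} splits into {C,F,H} and {D,E}.
Refine {C,F,H} on symbol a: members go to different blocks, giving {F,H} and {C}.
Refine {F,H} on symbol b: members go to different blocks, giving {F} and {H}.
Refine {D,E} on symbol b: members go to different blocks, giving {D} and {E}.
No further refinement is possible. Final partition (7 blocks): {A} | {F} | {G} | {D} | {C} | {H} | {E}.

7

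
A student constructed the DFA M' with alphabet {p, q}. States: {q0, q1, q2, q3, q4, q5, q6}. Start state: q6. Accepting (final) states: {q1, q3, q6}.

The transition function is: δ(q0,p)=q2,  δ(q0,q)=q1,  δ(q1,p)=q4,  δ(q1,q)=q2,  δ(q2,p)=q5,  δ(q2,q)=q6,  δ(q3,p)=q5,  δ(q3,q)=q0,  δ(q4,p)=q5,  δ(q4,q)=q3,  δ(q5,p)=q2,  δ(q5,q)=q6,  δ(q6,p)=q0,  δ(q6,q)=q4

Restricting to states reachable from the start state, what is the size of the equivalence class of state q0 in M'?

4

All states are reachable from the start state.
Start with accepting vs non-accepting: {q1,q3,q6} | {q0,q2,q4,q5}.
No further refinement is possible. Final partition (2 blocks): {q1,q3,q6} | {q0,q2,q4,q5}.
State q0 belongs to the block {q0,q2,q4,q5}, which has 4 states.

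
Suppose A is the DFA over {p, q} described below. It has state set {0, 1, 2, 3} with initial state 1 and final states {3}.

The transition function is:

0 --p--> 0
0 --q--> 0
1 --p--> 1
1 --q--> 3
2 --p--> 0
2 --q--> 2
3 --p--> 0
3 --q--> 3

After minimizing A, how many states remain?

First remove the unreachable states {2}; 3 states remain.
Start with accepting vs non-accepting: {3} | {0,1}.
On input q, block {0,1} splits into {0} and {1}.
The partition is now stable with 3 blocks: {3} | {0} | {1}.

3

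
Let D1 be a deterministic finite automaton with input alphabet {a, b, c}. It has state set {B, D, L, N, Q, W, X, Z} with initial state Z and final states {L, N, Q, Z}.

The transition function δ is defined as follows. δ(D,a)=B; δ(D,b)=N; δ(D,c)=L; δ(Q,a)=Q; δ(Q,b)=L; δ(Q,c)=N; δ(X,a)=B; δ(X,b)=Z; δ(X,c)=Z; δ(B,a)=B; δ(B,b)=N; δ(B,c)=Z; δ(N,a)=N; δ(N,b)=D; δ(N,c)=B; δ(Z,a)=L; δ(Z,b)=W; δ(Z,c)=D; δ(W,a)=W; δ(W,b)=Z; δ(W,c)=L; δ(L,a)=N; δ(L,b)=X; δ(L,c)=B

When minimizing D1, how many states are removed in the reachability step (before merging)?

No path from Z leads to Q; the other 7 states are all reachable.

1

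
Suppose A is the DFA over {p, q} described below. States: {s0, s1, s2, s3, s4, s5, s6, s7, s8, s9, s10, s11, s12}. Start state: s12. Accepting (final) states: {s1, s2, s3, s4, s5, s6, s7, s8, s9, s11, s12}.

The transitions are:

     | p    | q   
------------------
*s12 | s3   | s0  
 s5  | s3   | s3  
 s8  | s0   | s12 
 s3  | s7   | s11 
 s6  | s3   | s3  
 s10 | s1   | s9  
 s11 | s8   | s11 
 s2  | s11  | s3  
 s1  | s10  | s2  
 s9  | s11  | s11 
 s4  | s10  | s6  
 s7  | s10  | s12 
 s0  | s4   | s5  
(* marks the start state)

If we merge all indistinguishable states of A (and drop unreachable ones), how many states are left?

6

Every state is reachable, so we keep all 13.
Initial partition by acceptance: {s1,s2,s3,s4,s5,s6,s7,s8,s9,s11,s12} | {s0,s10}.
Split {s1,s2,s3,s4,s5,s6,s7,s8,s9,s11,s12} by δ(·,p) → {s2,s3,s5,s6,s9,s11,s12} and {s1,s4,s7,s8}.
Split {s2,s3,s5,s6,s9,s11,s12} by δ(·,p) → {s2,s5,s6,s9,s12} and {s3,s11}.
Refine {s2,s5,s6,s9,s12} on symbol q: members go to different blocks, giving {s2,s5,s6,s9} and {s12}.
Split {s1,s4,s7,s8} by δ(·,q) → {s1,s4} and {s7,s8}.
Stable partition: {s2,s5,s6,s9} | {s0,s10} | {s1,s4} | {s3,s11} | {s12} | {s7,s8} — 6 equivalence classes.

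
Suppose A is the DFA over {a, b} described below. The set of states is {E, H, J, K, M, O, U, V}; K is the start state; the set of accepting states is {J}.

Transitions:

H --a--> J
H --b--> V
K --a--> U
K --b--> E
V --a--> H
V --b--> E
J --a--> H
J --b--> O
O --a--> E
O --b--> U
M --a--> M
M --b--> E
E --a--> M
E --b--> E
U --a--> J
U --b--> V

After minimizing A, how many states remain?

All states are reachable from the start state.
Initial partition by acceptance: {J} | {E,H,K,M,O,U,V}.
Refine {E,H,K,M,O,U,V} on symbol a: members go to different blocks, giving {E,K,M,O,V} and {H,U}.
Refine {E,K,M,O,V} on symbol a: members go to different blocks, giving {E,M,O} and {K,V}.
On input b, block {E,M,O} splits into {E,M} and {O}.
The partition is now stable with 5 blocks: {J} | {E,M} | {H,U} | {K,V} | {O}.

5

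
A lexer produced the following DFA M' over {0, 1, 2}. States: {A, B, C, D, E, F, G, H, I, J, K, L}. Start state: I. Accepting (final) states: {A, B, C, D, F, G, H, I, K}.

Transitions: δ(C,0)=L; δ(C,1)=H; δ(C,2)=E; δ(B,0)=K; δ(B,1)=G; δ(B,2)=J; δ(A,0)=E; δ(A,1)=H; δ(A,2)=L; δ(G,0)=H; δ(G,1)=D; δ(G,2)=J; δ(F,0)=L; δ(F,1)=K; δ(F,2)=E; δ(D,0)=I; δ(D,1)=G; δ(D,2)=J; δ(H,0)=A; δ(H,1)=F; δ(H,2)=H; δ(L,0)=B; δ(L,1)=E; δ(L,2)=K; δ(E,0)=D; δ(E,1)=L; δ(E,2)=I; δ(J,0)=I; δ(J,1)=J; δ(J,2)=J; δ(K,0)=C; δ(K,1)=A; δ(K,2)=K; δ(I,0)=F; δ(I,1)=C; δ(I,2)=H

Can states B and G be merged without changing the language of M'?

Every state is reachable, so we keep all 12.
Initial partition by acceptance: {A,B,C,D,F,G,H,I,K} | {E,J,L}.
Split {A,B,C,D,F,G,H,I,K} by δ(·,0) → {B,D,G,H,I,K} and {A,C,F}.
On input 0, block {B,D,G,H,I,K} splits into {B,D,G} and {H,I,K}.
Refine {E,J,L} on symbol 0: members go to different blocks, giving {E,L} and {J}.
Stable partition: {B,D,G} | {E,L} | {A,C,F} | {H,I,K} | {J} — 5 equivalence classes.
B and G lie in the same block of the stable partition, so they are equivalent — no string distinguishes them.

Yes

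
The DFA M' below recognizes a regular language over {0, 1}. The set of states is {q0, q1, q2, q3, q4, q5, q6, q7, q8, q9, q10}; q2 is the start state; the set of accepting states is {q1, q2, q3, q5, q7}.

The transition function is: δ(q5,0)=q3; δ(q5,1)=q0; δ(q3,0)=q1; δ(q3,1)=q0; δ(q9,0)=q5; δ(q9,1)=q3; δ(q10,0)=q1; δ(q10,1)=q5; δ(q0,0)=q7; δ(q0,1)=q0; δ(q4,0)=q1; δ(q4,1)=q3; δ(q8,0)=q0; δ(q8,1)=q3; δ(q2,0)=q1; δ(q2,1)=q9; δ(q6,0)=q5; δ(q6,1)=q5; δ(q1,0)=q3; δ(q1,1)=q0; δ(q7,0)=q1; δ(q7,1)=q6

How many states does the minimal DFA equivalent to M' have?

4

First remove the unreachable states {q4,q8,q10}; 8 states remain.
P0 = {q1,q2,q3,q5,q7} | {q0,q6,q9}.
Split {q0,q6,q9} by δ(·,1) → {q6,q9} and {q0}.
Split {q1,q2,q3,q5,q7} by δ(·,1) → {q1,q3,q5} and {q2,q7}.
Stable partition: {q1,q3,q5} | {q6,q9} | {q0} | {q2,q7} — 4 equivalence classes.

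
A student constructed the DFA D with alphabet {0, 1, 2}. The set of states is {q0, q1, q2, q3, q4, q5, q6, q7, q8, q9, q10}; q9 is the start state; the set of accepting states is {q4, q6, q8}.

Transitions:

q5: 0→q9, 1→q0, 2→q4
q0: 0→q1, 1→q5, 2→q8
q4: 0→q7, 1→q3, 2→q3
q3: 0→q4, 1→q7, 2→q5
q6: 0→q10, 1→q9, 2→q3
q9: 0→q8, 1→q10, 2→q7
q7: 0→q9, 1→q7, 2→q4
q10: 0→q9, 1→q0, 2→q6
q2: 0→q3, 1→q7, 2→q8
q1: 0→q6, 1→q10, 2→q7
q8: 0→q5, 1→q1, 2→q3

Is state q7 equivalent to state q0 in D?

States {q2} cannot be reached from the start state, so discard them.
Initial partition by acceptance: {q4,q6,q8} | {q0,q1,q3,q5,q7,q9,q10}.
On input 0, block {q0,q1,q3,q5,q7,q9,q10} splits into {q0,q5,q7,q10} and {q1,q3,q9}.
Stable partition: {q4,q6,q8} | {q0,q5,q7,q10} | {q1,q3,q9} — 3 equivalence classes.
q7 and q0 lie in the same block of the stable partition, so they are equivalent — no string distinguishes them.

Yes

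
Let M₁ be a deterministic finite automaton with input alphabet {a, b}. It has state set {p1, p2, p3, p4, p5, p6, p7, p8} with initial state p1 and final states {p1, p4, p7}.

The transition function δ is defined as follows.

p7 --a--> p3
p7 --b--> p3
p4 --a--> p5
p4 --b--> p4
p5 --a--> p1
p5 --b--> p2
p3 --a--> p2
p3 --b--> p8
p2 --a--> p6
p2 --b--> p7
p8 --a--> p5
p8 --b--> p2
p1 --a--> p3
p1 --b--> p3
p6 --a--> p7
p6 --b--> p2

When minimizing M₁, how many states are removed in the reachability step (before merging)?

1

No path from p1 leads to p4; the other 7 states are all reachable.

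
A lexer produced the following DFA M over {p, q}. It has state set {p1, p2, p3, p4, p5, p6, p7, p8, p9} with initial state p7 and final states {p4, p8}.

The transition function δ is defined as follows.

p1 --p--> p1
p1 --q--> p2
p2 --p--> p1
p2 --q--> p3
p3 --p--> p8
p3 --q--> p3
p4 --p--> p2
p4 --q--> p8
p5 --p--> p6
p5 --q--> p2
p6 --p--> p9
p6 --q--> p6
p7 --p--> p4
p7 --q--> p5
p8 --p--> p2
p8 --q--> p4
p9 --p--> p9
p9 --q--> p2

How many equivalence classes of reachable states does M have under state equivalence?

7

All states are reachable from the start state.
Initial partition by acceptance: {p4,p8} | {p1,p2,p3,p5,p6,p7,p9}.
Split {p1,p2,p3,p5,p6,p7,p9} by δ(·,p) → {p1,p2,p5,p6,p9} and {p3,p7}.
Refine {p1,p2,p5,p6,p9} on symbol q: members go to different blocks, giving {p1,p5,p6,p9} and {p2}.
Split {p1,p5,p6,p9} by δ(·,q) → {p1,p5,p9} and {p6}.
On input p, block {p1,p5,p9} splits into {p1,p9} and {p5}.
Refine {p3,p7} on symbol q: members go to different blocks, giving {p3} and {p7}.
The partition is now stable with 7 blocks: {p4,p8} | {p1,p9} | {p3} | {p2} | {p6} | {p5} | {p7}.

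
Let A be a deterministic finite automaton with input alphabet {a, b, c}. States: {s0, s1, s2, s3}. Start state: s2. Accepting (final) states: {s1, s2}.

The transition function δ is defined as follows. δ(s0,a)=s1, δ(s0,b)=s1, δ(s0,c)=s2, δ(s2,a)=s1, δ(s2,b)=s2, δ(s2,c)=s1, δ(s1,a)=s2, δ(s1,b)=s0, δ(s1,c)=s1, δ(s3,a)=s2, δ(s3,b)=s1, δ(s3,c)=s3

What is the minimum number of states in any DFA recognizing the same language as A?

Reachable states from the start: {s0,s1,s2}. Unreachable: {s3} — drop them.
P0 = {s1,s2} | {s0}.
On input b, block {s1,s2} splits into {s1} and {s2}.
Stable partition: {s1} | {s0} | {s2} — 3 equivalence classes.

3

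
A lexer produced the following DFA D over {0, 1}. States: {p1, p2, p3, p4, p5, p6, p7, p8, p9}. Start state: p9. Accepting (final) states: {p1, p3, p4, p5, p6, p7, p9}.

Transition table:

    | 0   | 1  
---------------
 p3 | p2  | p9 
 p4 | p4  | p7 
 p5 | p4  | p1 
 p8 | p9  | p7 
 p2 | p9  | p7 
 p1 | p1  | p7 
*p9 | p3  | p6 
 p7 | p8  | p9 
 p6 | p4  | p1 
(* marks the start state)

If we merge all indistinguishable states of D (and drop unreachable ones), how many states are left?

Reachable states from the start: {p1,p2,p3,p4,p6,p7,p8,p9}. Unreachable: {p5} — drop them.
P0 = {p1,p3,p4,p6,p7,p9} | {p2,p8}.
On input 0, block {p1,p3,p4,p6,p7,p9} splits into {p1,p4,p6,p9} and {p3,p7}.
Split {p1,p4,p6,p9} by δ(·,0) → {p1,p4,p6} and {p9}.
On input 1, block {p1,p4,p6} splits into {p1,p4} and {p6}.
Stable partition: {p1,p4} | {p2,p8} | {p3,p7} | {p9} | {p6} — 5 equivalence classes.

5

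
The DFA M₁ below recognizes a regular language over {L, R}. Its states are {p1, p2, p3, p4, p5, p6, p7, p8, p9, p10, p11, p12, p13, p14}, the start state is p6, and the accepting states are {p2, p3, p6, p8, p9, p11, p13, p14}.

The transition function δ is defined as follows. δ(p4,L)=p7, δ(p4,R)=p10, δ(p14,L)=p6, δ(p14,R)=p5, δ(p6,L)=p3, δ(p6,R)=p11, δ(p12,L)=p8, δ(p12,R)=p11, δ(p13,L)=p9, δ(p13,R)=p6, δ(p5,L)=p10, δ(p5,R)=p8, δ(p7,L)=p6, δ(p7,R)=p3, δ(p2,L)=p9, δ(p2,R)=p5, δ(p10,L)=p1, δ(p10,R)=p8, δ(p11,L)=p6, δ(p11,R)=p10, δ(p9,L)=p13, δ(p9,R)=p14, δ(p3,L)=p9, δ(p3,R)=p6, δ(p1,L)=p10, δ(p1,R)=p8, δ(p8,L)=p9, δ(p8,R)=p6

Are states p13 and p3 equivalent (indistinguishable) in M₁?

First remove the unreachable states {p2,p4,p7,p12}; 10 states remain.
Start with accepting vs non-accepting: {p3,p6,p8,p9,p11,p13,p14} | {p1,p5,p10}.
Split {p3,p6,p8,p9,p11,p13,p14} by δ(·,R) → {p3,p6,p8,p9,p13} and {p11,p14}.
On input R, block {p3,p6,p8,p9,p13} splits into {p3,p8,p13} and {p6,p9}.
No further refinement is possible. Final partition (4 blocks): {p3,p8,p13} | {p1,p5,p10} | {p11,p14} | {p6,p9}.
p13 and p3 lie in the same block of the stable partition, so they are equivalent — no string distinguishes them.

Yes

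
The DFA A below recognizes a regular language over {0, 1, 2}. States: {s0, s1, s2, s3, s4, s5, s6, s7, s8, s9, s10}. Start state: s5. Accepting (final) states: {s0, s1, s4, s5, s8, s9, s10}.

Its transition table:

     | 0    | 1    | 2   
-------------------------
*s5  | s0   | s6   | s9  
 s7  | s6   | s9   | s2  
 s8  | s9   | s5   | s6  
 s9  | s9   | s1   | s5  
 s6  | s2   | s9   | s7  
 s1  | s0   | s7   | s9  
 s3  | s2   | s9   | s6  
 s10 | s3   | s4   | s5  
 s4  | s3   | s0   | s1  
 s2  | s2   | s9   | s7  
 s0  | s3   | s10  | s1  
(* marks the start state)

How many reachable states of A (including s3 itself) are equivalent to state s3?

4

States {s8} cannot be reached from the start state, so discard them.
Start with accepting vs non-accepting: {s0,s1,s4,s5,s9,s10} | {s2,s3,s6,s7}.
Refine {s0,s1,s4,s5,s9,s10} on symbol 0: members go to different blocks, giving {s0,s4,s10} and {s1,s5,s9}.
On input 0, block {s1,s5,s9} splits into {s1,s5} and {s9}.
Stable partition: {s0,s4,s10} | {s2,s3,s6,s7} | {s1,s5} | {s9} — 4 equivalence classes.
State s3 belongs to the block {s2,s3,s6,s7}, which has 4 states.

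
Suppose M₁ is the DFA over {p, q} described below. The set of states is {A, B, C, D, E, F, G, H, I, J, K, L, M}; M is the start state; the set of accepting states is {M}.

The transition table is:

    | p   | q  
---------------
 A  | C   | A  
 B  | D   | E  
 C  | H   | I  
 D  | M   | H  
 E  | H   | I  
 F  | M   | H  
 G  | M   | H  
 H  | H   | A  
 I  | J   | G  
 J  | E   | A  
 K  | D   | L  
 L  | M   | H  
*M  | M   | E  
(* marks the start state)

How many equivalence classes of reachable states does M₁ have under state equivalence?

First remove the unreachable states {B,D,F,K,L}; 8 states remain.
Initial partition by acceptance: {M} | {A,C,E,G,H,I,J}.
Split {A,C,E,G,H,I,J} by δ(·,p) → {A,C,E,H,I,J} and {G}.
On input q, block {A,C,E,H,I,J} splits into {A,C,E,H,J} and {I}.
Refine {A,C,E,H,J} on symbol q: members go to different blocks, giving {A,H,J} and {C,E}.
On input p, block {A,H,J} splits into {A,J} and {H}.
Stable partition: {M} | {A,J} | {G} | {I} | {C,E} | {H} — 6 equivalence classes.

6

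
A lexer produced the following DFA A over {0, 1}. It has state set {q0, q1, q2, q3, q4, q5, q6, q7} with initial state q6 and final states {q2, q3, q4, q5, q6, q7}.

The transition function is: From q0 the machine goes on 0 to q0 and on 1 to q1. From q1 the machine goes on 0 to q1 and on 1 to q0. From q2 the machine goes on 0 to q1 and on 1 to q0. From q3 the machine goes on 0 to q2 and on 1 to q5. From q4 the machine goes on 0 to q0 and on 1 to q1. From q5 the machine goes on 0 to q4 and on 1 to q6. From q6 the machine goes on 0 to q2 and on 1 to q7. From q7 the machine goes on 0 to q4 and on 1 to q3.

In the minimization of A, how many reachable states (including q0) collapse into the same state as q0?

Every state is reachable, so we keep all 8.
Initial partition by acceptance: {q2,q3,q4,q5,q6,q7} | {q0,q1}.
On input 0, block {q2,q3,q4,q5,q6,q7} splits into {q3,q5,q6,q7} and {q2,q4}.
Stable partition: {q3,q5,q6,q7} | {q0,q1} | {q2,q4} — 3 equivalence classes.
State q0 belongs to the block {q0,q1}, which has 2 states.

2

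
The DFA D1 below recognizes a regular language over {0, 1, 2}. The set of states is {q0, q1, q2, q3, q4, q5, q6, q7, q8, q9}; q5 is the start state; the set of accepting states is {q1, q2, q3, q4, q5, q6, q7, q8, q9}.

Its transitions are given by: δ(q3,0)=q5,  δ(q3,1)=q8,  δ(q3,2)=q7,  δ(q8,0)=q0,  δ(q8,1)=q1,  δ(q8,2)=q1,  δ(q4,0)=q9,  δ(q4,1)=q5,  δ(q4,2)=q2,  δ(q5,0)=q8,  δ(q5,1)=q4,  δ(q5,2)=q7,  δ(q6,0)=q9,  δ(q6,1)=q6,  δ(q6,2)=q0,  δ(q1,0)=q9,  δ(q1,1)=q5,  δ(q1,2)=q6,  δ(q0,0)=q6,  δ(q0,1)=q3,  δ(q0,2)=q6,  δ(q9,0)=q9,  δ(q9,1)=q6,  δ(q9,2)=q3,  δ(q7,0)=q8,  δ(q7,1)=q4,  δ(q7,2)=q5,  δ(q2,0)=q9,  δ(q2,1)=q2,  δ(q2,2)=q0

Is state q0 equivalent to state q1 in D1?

No

Every state is reachable, so we keep all 10.
P0 = {q1,q2,q3,q4,q5,q6,q7,q8,q9} | {q0}.
Refine {q1,q2,q3,q4,q5,q6,q7,q8,q9} on symbol 0: members go to different blocks, giving {q1,q2,q3,q4,q5,q6,q7,q9} and {q8}.
Split {q1,q2,q3,q4,q5,q6,q7,q9} by δ(·,0) → {q1,q2,q3,q4,q6,q9} and {q5,q7}.
Refine {q1,q2,q3,q4,q6,q9} on symbol 0: members go to different blocks, giving {q1,q2,q4,q6,q9} and {q3}.
Refine {q1,q2,q4,q6,q9} on symbol 1: members go to different blocks, giving {q2,q6,q9} and {q1,q4}.
Split {q2,q6,q9} by δ(·,2) → {q2,q6} and {q9}.
No further refinement is possible. Final partition (7 blocks): {q2,q6} | {q0} | {q8} | {q5,q7} | {q3} | {q1,q4} | {q9}.
q0 and q1 end up in different blocks, so they are distinguishable. For instance, the string 'ε' is accepted from only q1.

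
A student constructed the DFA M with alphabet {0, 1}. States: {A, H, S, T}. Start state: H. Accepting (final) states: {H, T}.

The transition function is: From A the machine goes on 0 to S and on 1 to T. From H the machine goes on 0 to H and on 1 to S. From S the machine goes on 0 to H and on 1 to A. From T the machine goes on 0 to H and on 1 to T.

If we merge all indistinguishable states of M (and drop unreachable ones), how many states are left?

4

All states are reachable from the start state.
Start with accepting vs non-accepting: {H,T} | {A,S}.
Refine {H,T} on symbol 1: members go to different blocks, giving {H} and {T}.
Split {A,S} by δ(·,0) → {A} and {S}.
The partition is now stable with 4 blocks: {H} | {A} | {T} | {S}.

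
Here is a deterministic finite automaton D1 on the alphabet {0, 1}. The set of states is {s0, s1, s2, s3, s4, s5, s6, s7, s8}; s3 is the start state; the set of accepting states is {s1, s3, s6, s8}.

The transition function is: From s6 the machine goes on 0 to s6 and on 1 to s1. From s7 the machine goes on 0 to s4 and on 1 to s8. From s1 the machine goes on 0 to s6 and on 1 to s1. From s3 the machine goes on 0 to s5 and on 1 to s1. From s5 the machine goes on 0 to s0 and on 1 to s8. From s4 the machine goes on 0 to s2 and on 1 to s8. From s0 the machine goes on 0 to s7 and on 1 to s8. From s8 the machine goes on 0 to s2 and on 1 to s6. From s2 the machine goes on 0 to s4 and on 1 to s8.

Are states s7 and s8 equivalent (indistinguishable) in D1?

No

P0 = {s1,s3,s6,s8} | {s0,s2,s4,s5,s7}.
Refine {s1,s3,s6,s8} on symbol 0: members go to different blocks, giving {s1,s6} and {s3,s8}.
The partition is now stable with 3 blocks: {s1,s6} | {s0,s2,s4,s5,s7} | {s3,s8}.
s7 and s8 end up in different blocks, so they are distinguishable. For instance, the string 'ε' is accepted from only s8.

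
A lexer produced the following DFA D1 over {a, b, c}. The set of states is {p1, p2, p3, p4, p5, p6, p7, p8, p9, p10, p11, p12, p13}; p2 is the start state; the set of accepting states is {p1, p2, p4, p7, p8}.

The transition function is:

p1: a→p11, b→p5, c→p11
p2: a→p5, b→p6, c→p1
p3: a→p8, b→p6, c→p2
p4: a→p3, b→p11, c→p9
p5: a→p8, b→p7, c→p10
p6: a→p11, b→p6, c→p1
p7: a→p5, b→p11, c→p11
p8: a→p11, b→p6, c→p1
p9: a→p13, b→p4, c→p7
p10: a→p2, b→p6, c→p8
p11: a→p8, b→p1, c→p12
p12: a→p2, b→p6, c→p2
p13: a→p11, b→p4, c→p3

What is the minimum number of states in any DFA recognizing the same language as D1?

Reachable states from the start: {p1,p2,p5,p6,p7,p8,p10,p11,p12}. Unreachable: {p3,p4,p9,p13} — drop them.
Start with accepting vs non-accepting: {p1,p2,p7,p8} | {p5,p6,p10,p11,p12}.
Refine {p1,p2,p7,p8} on symbol c: members go to different blocks, giving {p1,p7} and {p2,p8}.
Refine {p5,p6,p10,p11,p12} on symbol a: members go to different blocks, giving {p5,p10,p11,p12} and {p6}.
Refine {p5,p10,p11,p12} on symbol b: members go to different blocks, giving {p5,p11} and {p10,p12}.
The partition is now stable with 5 blocks: {p1,p7} | {p5,p11} | {p2,p8} | {p6} | {p10,p12}.

5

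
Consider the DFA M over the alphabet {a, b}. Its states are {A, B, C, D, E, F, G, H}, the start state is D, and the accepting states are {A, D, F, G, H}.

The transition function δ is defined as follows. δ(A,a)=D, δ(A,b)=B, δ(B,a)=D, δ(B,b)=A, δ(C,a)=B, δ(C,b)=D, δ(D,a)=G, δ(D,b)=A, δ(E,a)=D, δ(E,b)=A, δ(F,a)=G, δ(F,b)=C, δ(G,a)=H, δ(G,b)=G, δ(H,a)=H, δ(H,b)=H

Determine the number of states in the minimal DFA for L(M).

4

States {C,E,F} cannot be reached from the start state, so discard them.
P0 = {A,D,G,H} | {B}.
On input b, block {A,D,G,H} splits into {D,G,H} and {A}.
Split {D,G,H} by δ(·,b) → {G,H} and {D}.
Stable partition: {G,H} | {B} | {A} | {D} — 4 equivalence classes.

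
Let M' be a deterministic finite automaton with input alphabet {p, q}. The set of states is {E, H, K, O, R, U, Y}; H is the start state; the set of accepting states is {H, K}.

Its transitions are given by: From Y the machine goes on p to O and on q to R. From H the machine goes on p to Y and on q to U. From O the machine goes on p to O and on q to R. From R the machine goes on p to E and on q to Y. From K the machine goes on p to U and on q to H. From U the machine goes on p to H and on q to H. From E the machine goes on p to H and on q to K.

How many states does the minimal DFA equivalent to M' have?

Every state is reachable, so we keep all 7.
P0 = {H,K} | {E,O,R,U,Y}.
On input q, block {H,K} splits into {K} and {H}.
Refine {E,O,R,U,Y} on symbol p: members go to different blocks, giving {O,R,Y} and {E,U}.
On input p, block {O,R,Y} splits into {O,Y} and {R}.
Split {E,U} by δ(·,q) → {E} and {U}.
The partition is now stable with 6 blocks: {K} | {O,Y} | {H} | {E} | {R} | {U}.

6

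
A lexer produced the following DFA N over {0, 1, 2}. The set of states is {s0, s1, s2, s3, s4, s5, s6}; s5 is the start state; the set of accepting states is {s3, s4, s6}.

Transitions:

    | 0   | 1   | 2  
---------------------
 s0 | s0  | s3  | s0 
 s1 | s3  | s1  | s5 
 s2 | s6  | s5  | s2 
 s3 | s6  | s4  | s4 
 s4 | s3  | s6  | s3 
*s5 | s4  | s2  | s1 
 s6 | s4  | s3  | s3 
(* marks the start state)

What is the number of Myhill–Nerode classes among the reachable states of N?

Reachable states from the start: {s1,s2,s3,s4,s5,s6}. Unreachable: {s0} — drop them.
P0 = {s3,s4,s6} | {s1,s2,s5}.
The partition is now stable with 2 blocks: {s3,s4,s6} | {s1,s2,s5}.

2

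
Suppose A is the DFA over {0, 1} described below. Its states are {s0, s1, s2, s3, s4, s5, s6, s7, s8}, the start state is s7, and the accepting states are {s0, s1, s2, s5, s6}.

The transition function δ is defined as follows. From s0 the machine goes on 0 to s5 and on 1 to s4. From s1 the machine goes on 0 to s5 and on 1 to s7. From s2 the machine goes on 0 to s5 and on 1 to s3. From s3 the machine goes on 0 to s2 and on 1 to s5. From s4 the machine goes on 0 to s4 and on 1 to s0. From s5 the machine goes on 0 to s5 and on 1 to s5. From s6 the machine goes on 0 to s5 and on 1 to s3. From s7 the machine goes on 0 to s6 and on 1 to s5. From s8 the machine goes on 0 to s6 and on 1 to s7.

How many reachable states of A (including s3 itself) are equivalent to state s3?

States {s0,s1,s4,s8} cannot be reached from the start state, so discard them.
Initial partition by acceptance: {s2,s5,s6} | {s3,s7}.
Split {s2,s5,s6} by δ(·,1) → {s2,s6} and {s5}.
Stable partition: {s2,s6} | {s3,s7} | {s5} — 3 equivalence classes.
The equivalence class containing s3 is {s3,s7}, of size 2.

2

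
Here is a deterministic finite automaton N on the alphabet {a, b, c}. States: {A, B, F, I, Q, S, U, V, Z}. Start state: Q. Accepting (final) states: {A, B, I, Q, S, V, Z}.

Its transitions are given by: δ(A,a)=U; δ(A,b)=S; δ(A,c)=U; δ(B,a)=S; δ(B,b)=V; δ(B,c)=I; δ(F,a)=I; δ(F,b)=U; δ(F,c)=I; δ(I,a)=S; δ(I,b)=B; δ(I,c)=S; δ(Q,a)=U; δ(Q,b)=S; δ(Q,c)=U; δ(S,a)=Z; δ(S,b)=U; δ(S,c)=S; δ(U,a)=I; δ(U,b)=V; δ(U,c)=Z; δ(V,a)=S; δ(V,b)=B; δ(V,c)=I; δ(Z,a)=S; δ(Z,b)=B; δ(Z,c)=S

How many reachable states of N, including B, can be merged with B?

Reachable states from the start: {B,I,Q,S,U,V,Z}. Unreachable: {A,F} — drop them.
Initial partition by acceptance: {B,I,Q,S,V,Z} | {U}.
Split {B,I,Q,S,V,Z} by δ(·,a) → {B,I,S,V,Z} and {Q}.
Split {B,I,S,V,Z} by δ(·,b) → {B,I,V,Z} and {S}.
On input c, block {B,I,V,Z} splits into {I,Z} and {B,V}.
Stable partition: {I,Z} | {U} | {Q} | {S} | {B,V} — 5 equivalence classes.
State B belongs to the block {B,V}, which has 2 states.

2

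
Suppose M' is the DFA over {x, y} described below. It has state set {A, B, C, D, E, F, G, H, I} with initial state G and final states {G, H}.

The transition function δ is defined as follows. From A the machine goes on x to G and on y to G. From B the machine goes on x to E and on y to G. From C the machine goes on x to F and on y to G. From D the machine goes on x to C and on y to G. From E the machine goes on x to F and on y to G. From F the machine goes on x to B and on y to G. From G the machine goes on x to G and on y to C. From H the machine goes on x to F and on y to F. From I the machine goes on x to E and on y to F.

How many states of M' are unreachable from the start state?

Starting at G and following transitions, the reachable set is {B, C, E, F, G}. That leaves A, D, H, I unreachable — 4 in total.

4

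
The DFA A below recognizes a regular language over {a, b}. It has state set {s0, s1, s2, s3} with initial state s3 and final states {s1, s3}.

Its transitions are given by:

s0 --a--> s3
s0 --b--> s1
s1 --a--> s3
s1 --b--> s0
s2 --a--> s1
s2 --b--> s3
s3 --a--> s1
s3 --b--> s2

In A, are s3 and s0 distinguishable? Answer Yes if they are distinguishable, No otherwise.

Yes

Every state is reachable, so we keep all 4.
P0 = {s1,s3} | {s0,s2}.
The partition is now stable with 2 blocks: {s1,s3} | {s0,s2}.
s3 and s0 end up in different blocks, so they are distinguishable. For instance, the string 'ε' is accepted from only s3.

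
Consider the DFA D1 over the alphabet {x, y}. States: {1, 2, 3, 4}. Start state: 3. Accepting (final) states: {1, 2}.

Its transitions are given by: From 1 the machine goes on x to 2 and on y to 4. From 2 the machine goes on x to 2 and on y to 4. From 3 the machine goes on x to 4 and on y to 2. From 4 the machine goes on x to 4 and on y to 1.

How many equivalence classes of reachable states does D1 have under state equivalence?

2

Every state is reachable, so we keep all 4.
P0 = {1,2} | {3,4}.
No further refinement is possible. Final partition (2 blocks): {1,2} | {3,4}.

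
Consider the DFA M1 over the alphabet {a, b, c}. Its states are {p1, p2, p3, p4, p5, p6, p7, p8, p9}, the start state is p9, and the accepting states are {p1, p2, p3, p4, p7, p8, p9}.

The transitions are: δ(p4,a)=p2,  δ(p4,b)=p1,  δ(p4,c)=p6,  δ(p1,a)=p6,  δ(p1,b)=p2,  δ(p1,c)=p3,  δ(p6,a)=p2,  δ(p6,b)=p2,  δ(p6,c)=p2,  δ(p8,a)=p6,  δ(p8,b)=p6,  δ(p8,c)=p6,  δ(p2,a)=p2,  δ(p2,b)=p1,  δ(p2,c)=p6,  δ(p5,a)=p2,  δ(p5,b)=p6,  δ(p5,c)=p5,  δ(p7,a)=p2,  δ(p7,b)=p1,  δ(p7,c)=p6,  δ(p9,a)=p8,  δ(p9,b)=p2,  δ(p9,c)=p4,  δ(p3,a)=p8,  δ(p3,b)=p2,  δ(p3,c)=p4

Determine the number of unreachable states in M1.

BFS from p9 reaches {p1, p2, p3, p4, p6, p8, p9}; the 2 state(s) p5, p7 are never visited.

2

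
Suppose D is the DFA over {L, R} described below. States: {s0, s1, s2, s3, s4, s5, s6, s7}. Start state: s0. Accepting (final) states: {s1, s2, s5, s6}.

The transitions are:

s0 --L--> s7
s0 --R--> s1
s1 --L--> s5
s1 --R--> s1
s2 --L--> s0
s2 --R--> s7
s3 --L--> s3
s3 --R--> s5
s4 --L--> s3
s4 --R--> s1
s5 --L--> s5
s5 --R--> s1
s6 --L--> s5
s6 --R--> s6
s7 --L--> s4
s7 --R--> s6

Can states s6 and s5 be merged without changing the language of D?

Yes

First remove the unreachable states {s2}; 7 states remain.
P0 = {s1,s5,s6} | {s0,s3,s4,s7}.
The partition is now stable with 2 blocks: {s1,s5,s6} | {s0,s3,s4,s7}.
s6 and s5 lie in the same block of the stable partition, so they are equivalent — no string distinguishes them.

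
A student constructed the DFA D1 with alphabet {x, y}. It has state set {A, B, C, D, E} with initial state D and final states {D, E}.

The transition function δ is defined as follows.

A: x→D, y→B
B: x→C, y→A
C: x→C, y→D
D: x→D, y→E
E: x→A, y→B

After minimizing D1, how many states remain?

Start with accepting vs non-accepting: {D,E} | {A,B,C}.
Refine {D,E} on symbol x: members go to different blocks, giving {D} and {E}.
Split {A,B,C} by δ(·,x) → {B,C} and {A}.
Split {B,C} by δ(·,y) → {B} and {C}.
No further refinement is possible. Final partition (5 blocks): {D} | {B} | {E} | {A} | {C}.

5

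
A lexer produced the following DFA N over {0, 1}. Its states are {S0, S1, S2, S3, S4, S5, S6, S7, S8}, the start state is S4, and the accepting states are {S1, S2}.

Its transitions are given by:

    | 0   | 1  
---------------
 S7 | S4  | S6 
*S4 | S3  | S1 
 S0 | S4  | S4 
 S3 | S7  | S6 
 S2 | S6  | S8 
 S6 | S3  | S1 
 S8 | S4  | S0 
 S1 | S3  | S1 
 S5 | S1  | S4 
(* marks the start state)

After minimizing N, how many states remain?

4

States {S0,S2,S5,S8} cannot be reached from the start state, so discard them.
Start with accepting vs non-accepting: {S1} | {S3,S4,S6,S7}.
On input 1, block {S3,S4,S6,S7} splits into {S3,S7} and {S4,S6}.
Refine {S3,S7} on symbol 0: members go to different blocks, giving {S3} and {S7}.
Stable partition: {S1} | {S3} | {S4,S6} | {S7} — 4 equivalence classes.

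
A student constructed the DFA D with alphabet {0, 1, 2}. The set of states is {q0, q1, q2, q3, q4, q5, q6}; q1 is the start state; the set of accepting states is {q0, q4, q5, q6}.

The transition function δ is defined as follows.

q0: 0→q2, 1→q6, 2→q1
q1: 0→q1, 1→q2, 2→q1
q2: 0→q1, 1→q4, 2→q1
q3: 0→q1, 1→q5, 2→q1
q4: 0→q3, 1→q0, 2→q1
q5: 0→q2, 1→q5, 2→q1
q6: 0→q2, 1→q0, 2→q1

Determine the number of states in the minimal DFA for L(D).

Initial partition by acceptance: {q0,q4,q5,q6} | {q1,q2,q3}.
Split {q1,q2,q3} by δ(·,1) → {q2,q3} and {q1}.
No further refinement is possible. Final partition (3 blocks): {q0,q4,q5,q6} | {q2,q3} | {q1}.

3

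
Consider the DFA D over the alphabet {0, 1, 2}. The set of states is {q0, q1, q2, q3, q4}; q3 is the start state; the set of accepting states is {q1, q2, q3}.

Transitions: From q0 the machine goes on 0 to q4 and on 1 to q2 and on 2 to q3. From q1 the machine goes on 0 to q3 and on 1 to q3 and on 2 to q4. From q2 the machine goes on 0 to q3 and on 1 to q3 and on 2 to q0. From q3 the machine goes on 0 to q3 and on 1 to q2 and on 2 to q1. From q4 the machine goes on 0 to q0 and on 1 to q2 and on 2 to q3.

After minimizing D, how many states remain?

3

All states are reachable from the start state.
Initial partition by acceptance: {q1,q2,q3} | {q0,q4}.
Refine {q1,q2,q3} on symbol 2: members go to different blocks, giving {q1,q2} and {q3}.
Stable partition: {q1,q2} | {q0,q4} | {q3} — 3 equivalence classes.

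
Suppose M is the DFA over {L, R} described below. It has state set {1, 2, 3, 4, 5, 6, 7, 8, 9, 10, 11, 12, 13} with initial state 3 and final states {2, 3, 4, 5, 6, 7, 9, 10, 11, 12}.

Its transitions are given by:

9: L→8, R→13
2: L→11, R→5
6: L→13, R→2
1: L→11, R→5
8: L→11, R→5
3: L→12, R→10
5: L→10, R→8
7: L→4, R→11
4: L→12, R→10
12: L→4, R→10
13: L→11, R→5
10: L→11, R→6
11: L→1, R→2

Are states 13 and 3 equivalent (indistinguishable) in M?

No

First remove the unreachable states {7,9}; 11 states remain.
Start with accepting vs non-accepting: {2,3,4,5,6,10,11,12} | {1,8,13}.
Split {2,3,4,5,6,10,11,12} by δ(·,L) → {2,3,4,5,10,12} and {6,11}.
On input L, block {2,3,4,5,10,12} splits into {3,4,5,12} and {2,10}.
Split {3,4,5,12} by δ(·,L) → {3,4,12} and {5}.
On input R, block {2,10} splits into {2} and {10}.
The partition is now stable with 6 blocks: {3,4,12} | {1,8,13} | {6,11} | {2} | {5} | {10}.
13 and 3 end up in different blocks, so they are distinguishable. For instance, the string 'ε' is accepted from only 3.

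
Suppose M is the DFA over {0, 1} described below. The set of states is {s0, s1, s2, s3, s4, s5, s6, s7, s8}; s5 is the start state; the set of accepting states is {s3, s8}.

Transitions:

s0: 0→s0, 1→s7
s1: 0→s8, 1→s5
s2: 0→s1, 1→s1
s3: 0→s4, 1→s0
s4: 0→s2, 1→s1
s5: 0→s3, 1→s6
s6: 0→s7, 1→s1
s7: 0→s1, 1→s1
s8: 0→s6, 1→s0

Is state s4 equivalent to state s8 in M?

Start with accepting vs non-accepting: {s3,s8} | {s0,s1,s2,s4,s5,s6,s7}.
On input 0, block {s0,s1,s2,s4,s5,s6,s7} splits into {s0,s2,s4,s6,s7} and {s1,s5}.
Refine {s0,s2,s4,s6,s7} on symbol 0: members go to different blocks, giving {s0,s4,s6} and {s2,s7}.
Split {s0,s4,s6} by δ(·,0) → {s4,s6} and {s0}.
On input 1, block {s1,s5} splits into {s1} and {s5}.
No further refinement is possible. Final partition (6 blocks): {s3,s8} | {s4,s6} | {s1} | {s2,s7} | {s0} | {s5}.
s4 and s8 end up in different blocks, so they are distinguishable. For instance, the string 'ε' is accepted from only s8.

No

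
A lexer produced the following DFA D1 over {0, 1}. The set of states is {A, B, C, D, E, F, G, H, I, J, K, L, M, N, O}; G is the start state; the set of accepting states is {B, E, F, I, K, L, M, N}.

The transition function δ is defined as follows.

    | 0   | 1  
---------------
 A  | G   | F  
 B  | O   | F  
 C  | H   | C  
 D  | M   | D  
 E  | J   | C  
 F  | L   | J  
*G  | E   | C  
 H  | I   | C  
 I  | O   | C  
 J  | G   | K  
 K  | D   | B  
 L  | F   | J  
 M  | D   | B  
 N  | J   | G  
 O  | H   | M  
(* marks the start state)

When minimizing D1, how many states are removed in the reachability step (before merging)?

2

BFS from G reaches {B, C, D, E, F, G, H, I, J, K, L, M, O}; the 2 state(s) A, N are never visited.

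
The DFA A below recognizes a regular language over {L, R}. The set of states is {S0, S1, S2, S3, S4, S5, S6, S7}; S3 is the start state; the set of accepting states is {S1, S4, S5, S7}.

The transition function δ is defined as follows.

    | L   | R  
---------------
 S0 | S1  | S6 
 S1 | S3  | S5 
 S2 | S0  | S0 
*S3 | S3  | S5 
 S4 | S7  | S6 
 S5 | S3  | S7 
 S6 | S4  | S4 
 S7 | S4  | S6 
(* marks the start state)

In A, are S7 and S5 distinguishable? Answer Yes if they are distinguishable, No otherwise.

Reachable states from the start: {S3,S4,S5,S6,S7}. Unreachable: {S0,S1,S2} — drop them.
P0 = {S4,S5,S7} | {S3,S6}.
On input L, block {S4,S5,S7} splits into {S4,S7} and {S5}.
Refine {S3,S6} on symbol L: members go to different blocks, giving {S3} and {S6}.
No further refinement is possible. Final partition (4 blocks): {S4,S7} | {S3} | {S5} | {S6}.
S7 and S5 end up in different blocks, so they are distinguishable. For instance, the string 'L' is accepted from only S7.

Yes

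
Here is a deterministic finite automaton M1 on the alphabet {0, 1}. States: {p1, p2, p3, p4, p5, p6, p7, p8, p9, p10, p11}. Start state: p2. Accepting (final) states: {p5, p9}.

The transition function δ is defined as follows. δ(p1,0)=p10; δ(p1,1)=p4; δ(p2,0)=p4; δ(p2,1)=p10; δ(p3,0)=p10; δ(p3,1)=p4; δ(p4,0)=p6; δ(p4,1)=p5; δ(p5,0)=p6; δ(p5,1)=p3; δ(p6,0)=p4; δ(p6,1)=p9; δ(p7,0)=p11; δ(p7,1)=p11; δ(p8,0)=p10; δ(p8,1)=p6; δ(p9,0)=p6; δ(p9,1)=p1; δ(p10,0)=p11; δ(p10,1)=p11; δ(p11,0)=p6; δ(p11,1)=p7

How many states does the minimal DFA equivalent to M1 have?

Reachable states from the start: {p1,p2,p3,p4,p5,p6,p7,p9,p10,p11}. Unreachable: {p8} — drop them.
P0 = {p5,p9} | {p1,p2,p3,p4,p6,p7,p10,p11}.
Split {p1,p2,p3,p4,p6,p7,p10,p11} by δ(·,1) → {p1,p2,p3,p7,p10,p11} and {p4,p6}.
Split {p1,p2,p3,p7,p10,p11} by δ(·,0) → {p1,p3,p7,p10} and {p2,p11}.
On input 0, block {p1,p3,p7,p10} splits into {p1,p3} and {p7,p10}.
No further refinement is possible. Final partition (5 blocks): {p5,p9} | {p1,p3} | {p4,p6} | {p2,p11} | {p7,p10}.

5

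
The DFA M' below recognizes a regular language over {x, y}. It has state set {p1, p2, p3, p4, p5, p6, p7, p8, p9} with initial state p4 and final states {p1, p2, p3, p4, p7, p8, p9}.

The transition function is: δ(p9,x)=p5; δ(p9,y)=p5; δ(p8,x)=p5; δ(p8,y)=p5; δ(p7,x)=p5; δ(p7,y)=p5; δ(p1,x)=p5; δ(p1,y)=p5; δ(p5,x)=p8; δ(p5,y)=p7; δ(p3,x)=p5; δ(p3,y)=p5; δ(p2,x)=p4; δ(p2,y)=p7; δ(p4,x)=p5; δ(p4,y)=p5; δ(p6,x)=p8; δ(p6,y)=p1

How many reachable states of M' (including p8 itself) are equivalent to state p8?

Reachable states from the start: {p4,p5,p7,p8}. Unreachable: {p1,p2,p3,p6,p9} — drop them.
Start with accepting vs non-accepting: {p4,p7,p8} | {p5}.
Stable partition: {p4,p7,p8} | {p5} — 2 equivalence classes.
The equivalence class containing p8 is {p4,p7,p8}, of size 3.

3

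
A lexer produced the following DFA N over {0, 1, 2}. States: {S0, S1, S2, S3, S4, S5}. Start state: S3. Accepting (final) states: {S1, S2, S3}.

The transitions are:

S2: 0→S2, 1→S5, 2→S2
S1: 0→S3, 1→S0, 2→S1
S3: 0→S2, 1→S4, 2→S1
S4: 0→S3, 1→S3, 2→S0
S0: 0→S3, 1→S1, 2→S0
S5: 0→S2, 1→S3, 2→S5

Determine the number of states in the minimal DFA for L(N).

2

All states are reachable from the start state.
Initial partition by acceptance: {S1,S2,S3} | {S0,S4,S5}.
Stable partition: {S1,S2,S3} | {S0,S4,S5} — 2 equivalence classes.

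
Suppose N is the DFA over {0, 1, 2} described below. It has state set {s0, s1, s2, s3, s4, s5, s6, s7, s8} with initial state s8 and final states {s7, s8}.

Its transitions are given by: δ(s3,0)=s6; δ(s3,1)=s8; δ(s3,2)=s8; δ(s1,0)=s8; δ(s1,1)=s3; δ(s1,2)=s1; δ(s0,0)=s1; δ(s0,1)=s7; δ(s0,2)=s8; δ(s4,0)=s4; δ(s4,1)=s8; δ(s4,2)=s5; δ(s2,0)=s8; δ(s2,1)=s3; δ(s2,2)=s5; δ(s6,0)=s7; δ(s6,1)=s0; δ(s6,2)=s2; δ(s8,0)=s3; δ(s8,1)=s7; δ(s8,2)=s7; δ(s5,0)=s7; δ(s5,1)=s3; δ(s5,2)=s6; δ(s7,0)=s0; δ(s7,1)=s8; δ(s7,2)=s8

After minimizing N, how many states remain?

3

Reachable states from the start: {s0,s1,s2,s3,s5,s6,s7,s8}. Unreachable: {s4} — drop them.
Start with accepting vs non-accepting: {s7,s8} | {s0,s1,s2,s3,s5,s6}.
Split {s0,s1,s2,s3,s5,s6} by δ(·,0) → {s1,s2,s5,s6} and {s0,s3}.
The partition is now stable with 3 blocks: {s7,s8} | {s1,s2,s5,s6} | {s0,s3}.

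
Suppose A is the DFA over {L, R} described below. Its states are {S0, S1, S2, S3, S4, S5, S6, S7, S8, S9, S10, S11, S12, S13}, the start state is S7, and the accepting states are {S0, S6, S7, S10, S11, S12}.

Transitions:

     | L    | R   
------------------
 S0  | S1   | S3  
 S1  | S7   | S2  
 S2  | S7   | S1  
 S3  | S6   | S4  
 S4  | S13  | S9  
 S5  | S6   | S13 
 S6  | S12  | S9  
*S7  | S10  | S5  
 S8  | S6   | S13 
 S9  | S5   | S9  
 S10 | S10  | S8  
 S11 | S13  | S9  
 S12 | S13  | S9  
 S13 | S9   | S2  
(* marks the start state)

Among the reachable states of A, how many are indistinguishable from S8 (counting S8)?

2

States {S0,S3,S4,S11} cannot be reached from the start state, so discard them.
Initial partition by acceptance: {S6,S7,S10,S12} | {S1,S2,S5,S8,S9,S13}.
Split {S6,S7,S10,S12} by δ(·,L) → {S6,S7,S10} and {S12}.
On input L, block {S6,S7,S10} splits into {S7,S10} and {S6}.
Refine {S1,S2,S5,S8,S9,S13} on symbol L: members go to different blocks, giving {S1,S2} and {S5,S8} and {S9,S13}.
On input L, block {S9,S13} splits into {S9} and {S13}.
The partition is now stable with 7 blocks: {S7,S10} | {S1,S2} | {S12} | {S6} | {S5,S8} | {S9} | {S13}.
State S8 belongs to the block {S5,S8}, which has 2 states.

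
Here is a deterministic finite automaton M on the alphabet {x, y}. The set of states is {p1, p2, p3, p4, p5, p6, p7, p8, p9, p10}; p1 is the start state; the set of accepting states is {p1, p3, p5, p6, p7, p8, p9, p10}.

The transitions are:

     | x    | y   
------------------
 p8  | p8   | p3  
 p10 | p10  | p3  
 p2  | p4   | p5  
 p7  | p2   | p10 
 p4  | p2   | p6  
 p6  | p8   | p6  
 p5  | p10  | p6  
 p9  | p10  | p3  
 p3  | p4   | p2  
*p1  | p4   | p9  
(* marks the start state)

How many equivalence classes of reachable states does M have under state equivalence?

5

States {p7} cannot be reached from the start state, so discard them.
Initial partition by acceptance: {p1,p3,p5,p6,p8,p9,p10} | {p2,p4}.
Refine {p1,p3,p5,p6,p8,p9,p10} on symbol x: members go to different blocks, giving {p5,p6,p8,p9,p10} and {p1,p3}.
Split {p5,p6,p8,p9,p10} by δ(·,y) → {p8,p9,p10} and {p5,p6}.
Split {p1,p3} by δ(·,y) → {p1} and {p3}.
Stable partition: {p8,p9,p10} | {p2,p4} | {p1} | {p5,p6} | {p3} — 5 equivalence classes.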